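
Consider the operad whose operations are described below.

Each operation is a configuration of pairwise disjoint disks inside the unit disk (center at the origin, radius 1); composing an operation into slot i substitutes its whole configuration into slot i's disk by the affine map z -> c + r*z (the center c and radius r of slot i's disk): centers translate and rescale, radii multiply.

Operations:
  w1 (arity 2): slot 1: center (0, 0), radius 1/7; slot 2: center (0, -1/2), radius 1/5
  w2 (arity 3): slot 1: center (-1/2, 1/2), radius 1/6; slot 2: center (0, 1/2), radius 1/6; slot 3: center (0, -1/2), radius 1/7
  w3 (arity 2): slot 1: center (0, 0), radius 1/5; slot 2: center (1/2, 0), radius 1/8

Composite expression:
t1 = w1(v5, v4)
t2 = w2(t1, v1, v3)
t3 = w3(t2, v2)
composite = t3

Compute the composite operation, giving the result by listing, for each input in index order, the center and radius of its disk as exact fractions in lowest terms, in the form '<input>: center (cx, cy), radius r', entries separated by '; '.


Below w3, radii multiply path by path; the v-disk centers shift.
for v5, the 3-step affine chain lands on center (-1/10, 1/10), radius 1/210
for v4, the 3-step affine chain lands on center (-1/10, 1/12), radius 1/150
for v1, the 2-step affine chain lands on center (0, 1/10), radius 1/30
for v3, the 2-step affine chain lands on center (0, -1/10), radius 1/35
for v2, the 1-step affine chain lands on center (1/2, 0), radius 1/8

v1: center (0, 1/10), radius 1/30; v2: center (1/2, 0), radius 1/8; v3: center (0, -1/10), radius 1/35; v4: center (-1/10, 1/12), radius 1/150; v5: center (-1/10, 1/10), radius 1/210


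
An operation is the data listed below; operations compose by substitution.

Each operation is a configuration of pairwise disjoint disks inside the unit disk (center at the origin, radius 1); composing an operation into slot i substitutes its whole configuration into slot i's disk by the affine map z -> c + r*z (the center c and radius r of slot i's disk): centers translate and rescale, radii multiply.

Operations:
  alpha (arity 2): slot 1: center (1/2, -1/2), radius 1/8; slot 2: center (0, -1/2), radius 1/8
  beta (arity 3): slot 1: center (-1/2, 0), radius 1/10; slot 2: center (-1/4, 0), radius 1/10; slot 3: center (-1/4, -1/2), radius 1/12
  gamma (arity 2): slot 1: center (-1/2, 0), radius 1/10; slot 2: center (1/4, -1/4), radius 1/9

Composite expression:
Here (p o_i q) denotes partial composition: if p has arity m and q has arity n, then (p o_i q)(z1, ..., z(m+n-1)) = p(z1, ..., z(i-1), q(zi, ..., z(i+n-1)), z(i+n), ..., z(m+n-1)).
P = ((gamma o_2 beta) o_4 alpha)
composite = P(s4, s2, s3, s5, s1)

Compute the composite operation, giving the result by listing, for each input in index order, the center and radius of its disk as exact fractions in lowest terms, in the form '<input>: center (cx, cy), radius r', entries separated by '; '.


s1: center (2/9, -67/216), radius 1/864; s2: center (7/36, -1/4), radius 1/90; s3: center (2/9, -1/4), radius 1/90; s4: center (-1/2, 0), radius 1/10; s5: center (49/216, -67/216), radius 1/864

Each s-disk chains the slot maps above it in gamma; radii multiply.
for s4, the 1-step affine chain lands on center (-1/2, 0), radius 1/10
for s2, the 2-step affine chain lands on center (7/36, -1/4), radius 1/90
for s3, the 2-step affine chain lands on center (2/9, -1/4), radius 1/90
for s5, the 3-step affine chain lands on center (49/216, -67/216), radius 1/864
for s1, the 3-step affine chain lands on center (2/9, -67/216), radius 1/864


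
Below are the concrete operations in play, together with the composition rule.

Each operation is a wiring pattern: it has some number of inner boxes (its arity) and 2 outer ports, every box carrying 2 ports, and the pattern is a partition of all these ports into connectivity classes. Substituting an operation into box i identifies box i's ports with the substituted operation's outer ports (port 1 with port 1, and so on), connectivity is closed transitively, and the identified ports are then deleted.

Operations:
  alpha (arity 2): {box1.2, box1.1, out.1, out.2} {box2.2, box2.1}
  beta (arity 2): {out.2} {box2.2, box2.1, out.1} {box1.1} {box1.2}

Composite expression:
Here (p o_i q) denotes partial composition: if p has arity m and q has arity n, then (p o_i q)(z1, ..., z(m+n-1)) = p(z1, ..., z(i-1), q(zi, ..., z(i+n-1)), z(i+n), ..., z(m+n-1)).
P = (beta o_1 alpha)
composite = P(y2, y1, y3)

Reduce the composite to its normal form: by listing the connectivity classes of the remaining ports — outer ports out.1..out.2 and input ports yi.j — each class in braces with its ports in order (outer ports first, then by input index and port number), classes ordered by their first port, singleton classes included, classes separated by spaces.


Two ports join when wires chain via beta-identified ports.
after alpha, the pattern on (y2, y1) reads {out.1, out.2, y2.1, y2.2} {y1.1, y1.2} (out.j = its outer ports)
after beta, the pattern on (y2, y1, y3) reads {out.1, y3.1, y3.2} {out.2} {y1.1, y1.2} {y2.1, y2.2} (out.j = its outer ports)

{out.1, y3.1, y3.2} {out.2} {y1.1, y1.2} {y2.1, y2.2}


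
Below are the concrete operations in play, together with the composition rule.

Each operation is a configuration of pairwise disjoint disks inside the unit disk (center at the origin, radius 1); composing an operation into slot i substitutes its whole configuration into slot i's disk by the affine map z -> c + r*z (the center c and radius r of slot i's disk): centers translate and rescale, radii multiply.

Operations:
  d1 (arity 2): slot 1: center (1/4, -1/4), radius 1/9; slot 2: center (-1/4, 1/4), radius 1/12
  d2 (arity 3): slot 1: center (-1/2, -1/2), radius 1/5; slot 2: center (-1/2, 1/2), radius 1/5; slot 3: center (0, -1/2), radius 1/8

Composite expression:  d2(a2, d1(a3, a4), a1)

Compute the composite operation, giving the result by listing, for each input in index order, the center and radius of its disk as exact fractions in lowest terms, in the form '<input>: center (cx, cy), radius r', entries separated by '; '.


a1: center (0, -1/2), radius 1/8; a2: center (-1/2, -1/2), radius 1/5; a3: center (-9/20, 9/20), radius 1/45; a4: center (-11/20, 11/20), radius 1/60

Affine substitution under d2: radii multiply and a-centers shift.
a2 passes through 1 substitution, ending at center (-1/2, -1/2), radius 1/5
a3 passes through 2 substitutions, ending at center (-9/20, 9/20), radius 1/45
a4 passes through 2 substitutions, ending at center (-11/20, 11/20), radius 1/60
a1 passes through 1 substitution, ending at center (0, -1/2), radius 1/8


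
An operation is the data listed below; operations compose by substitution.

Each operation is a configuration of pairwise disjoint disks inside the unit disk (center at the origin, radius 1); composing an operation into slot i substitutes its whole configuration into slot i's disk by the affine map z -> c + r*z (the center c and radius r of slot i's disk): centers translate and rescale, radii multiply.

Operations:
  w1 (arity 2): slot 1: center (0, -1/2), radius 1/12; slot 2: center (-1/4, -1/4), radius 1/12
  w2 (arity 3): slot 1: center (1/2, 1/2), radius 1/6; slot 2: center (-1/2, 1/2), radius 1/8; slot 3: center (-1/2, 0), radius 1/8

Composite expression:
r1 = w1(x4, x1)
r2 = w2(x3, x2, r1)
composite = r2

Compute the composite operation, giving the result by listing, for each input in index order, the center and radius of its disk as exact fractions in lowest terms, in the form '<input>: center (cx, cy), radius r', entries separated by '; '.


x1: center (-17/32, -1/32), radius 1/96; x2: center (-1/2, 1/2), radius 1/8; x3: center (1/2, 1/2), radius 1/6; x4: center (-1/2, -1/16), radius 1/96

Affine substitution under w2: radii multiply and x-centers shift.
tracing x3 down its 1-map path: center (1/2, 1/2), radius 1/6
tracing x2 down its 1-map path: center (-1/2, 1/2), radius 1/8
tracing x4 down its 2-map path: center (-1/2, -1/16), radius 1/96
tracing x1 down its 2-map path: center (-17/32, -1/32), radius 1/96


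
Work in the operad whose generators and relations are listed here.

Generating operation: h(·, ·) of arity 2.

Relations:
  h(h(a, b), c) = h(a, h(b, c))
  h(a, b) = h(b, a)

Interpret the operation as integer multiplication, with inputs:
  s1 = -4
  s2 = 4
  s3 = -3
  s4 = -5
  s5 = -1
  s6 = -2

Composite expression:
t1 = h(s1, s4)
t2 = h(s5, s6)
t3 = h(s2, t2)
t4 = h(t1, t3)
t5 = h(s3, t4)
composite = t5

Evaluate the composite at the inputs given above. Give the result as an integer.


-480

h(s1, s4) = 20
h(s5, s6) = 2
h(s2, h(s5, s6)) = 8
h(h(s1, s4), h(s2, h(s5, s6))) = 160
h(s3, h(h(s1, s4), h(s2, h(s5, s6)))) = -480


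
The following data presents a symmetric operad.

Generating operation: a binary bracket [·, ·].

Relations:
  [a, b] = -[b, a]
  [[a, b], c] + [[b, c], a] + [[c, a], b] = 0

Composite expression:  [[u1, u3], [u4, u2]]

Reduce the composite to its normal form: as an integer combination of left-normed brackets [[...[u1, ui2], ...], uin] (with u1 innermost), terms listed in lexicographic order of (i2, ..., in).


In the tensor algebra, words opening u1 carry the u1-anchored form.
Composite bracket: [[u1, u3], [u4, u2]]
Under [a, b] = ab - ba we get 8 signed associative words (2^3 = 8).
Only words starting with u1 matter:
  word u1u3u2u4 has sign -1, contributing -[[[u1, u3], u2], u4]
  word u1u3u4u2 has sign +1, contributing +[[[u1, u3], u4], u2]

-[[[u1, u3], u2], u4] + [[[u1, u3], u4], u2]


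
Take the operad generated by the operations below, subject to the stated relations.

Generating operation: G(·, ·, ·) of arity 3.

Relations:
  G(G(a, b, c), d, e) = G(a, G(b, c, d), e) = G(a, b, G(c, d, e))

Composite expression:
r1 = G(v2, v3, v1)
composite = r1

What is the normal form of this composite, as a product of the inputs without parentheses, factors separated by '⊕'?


v2 ⊕ v3 ⊕ v1

The G-tree's shape is irrelevant; the v-reading-order decides.
G(v2, v3, v1) unparenthesizes to v2 ⊕ v3 ⊕ v1


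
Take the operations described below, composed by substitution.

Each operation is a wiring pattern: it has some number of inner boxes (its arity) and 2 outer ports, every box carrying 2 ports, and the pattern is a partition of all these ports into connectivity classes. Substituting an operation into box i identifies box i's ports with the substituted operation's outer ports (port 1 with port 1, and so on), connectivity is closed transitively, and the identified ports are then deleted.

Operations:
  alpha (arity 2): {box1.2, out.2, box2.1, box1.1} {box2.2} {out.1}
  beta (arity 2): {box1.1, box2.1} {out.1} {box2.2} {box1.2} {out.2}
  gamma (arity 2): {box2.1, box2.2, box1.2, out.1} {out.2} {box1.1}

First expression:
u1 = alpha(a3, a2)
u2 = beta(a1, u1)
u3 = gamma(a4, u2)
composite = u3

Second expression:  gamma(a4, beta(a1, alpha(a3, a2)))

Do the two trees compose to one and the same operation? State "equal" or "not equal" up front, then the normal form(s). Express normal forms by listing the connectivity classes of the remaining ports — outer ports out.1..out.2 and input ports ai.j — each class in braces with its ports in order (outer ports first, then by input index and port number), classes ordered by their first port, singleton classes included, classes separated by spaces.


equal; both compose to {out.1, a4.2} {out.2} {a1.1} {a1.2} {a2.1, a3.1, a3.2} {a2.2} {a4.1}

The first expression, normalized: {out.1, a4.2} {out.2} {a1.1} {a1.2} {a2.1, a3.1, a3.2} {a2.2} {a4.1}
The second expression, normalized: {out.1, a4.2} {out.2} {a1.1} {a1.2} {a2.1, a3.1, a3.2} {a2.2} {a4.1}
The normal forms match — equal.


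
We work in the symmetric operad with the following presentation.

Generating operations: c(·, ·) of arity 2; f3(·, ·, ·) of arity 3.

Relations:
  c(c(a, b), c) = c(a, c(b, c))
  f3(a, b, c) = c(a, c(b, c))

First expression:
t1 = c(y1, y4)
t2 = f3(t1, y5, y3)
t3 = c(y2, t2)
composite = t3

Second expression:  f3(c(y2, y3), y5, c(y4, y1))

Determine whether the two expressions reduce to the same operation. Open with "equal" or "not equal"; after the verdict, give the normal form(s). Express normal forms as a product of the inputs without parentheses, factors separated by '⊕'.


not equal: they reduce to y2 ⊕ y1 ⊕ y4 ⊕ y5 ⊕ y3 and y2 ⊕ y3 ⊕ y5 ⊕ y4 ⊕ y1

In normal form, the first expression is y2 ⊕ y1 ⊕ y4 ⊕ y5 ⊕ y3
In normal form, the second expression is y2 ⊕ y3 ⊕ y5 ⊕ y4 ⊕ y1
The forms do not match — not equal.


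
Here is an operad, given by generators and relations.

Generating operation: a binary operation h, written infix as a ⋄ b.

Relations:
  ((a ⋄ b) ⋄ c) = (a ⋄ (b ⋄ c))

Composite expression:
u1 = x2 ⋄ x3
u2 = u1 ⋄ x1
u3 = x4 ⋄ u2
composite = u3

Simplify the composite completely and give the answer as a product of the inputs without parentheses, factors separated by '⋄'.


x4 ⋄ x2 ⋄ x3 ⋄ x1

Every regrouping of h is equal, so read the x-inputs in written order.
(x2 ⋄ x3) unparenthesizes to x2 ⋄ x3
((x2 ⋄ x3) ⋄ x1) unparenthesizes to x2 ⋄ x3 ⋄ x1
(x4 ⋄ ((x2 ⋄ x3) ⋄ x1)) unparenthesizes to x4 ⋄ x2 ⋄ x3 ⋄ x1


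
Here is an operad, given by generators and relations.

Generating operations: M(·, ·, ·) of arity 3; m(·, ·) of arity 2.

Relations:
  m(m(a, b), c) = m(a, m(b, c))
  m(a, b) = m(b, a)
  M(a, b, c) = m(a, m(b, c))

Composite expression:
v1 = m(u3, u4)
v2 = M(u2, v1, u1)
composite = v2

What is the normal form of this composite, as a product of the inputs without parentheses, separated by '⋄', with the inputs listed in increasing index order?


u1 ⋄ u2 ⋄ u3 ⋄ u4

With M associative and commutative, the u-input set is all that matters.
m(u3, u4) spells out as u3 ⋄ u4
M(u2, m(u3, u4), u1) spells out as u2 ⋄ u3 ⋄ u4 ⋄ u1
putting the inputs in ascending order: u1 ⋄ u2 ⋄ u3 ⋄ u4


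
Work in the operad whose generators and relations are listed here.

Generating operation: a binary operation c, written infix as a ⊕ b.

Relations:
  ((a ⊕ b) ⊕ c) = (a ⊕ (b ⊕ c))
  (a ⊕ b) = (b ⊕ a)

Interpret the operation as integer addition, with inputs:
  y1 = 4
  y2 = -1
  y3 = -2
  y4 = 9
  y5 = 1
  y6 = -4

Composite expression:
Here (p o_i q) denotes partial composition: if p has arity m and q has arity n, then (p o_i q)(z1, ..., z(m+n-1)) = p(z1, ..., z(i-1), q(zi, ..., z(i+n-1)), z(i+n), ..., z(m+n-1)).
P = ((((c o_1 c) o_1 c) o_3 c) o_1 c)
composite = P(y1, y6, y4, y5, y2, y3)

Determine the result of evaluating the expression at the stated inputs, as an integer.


7

(y1 ⊕ y6) = 0
((y1 ⊕ y6) ⊕ y4) = 9
(y5 ⊕ y2) = 0
(((y1 ⊕ y6) ⊕ y4) ⊕ (y5 ⊕ y2)) = 9
((((y1 ⊕ y6) ⊕ y4) ⊕ (y5 ⊕ y2)) ⊕ y3) = 7


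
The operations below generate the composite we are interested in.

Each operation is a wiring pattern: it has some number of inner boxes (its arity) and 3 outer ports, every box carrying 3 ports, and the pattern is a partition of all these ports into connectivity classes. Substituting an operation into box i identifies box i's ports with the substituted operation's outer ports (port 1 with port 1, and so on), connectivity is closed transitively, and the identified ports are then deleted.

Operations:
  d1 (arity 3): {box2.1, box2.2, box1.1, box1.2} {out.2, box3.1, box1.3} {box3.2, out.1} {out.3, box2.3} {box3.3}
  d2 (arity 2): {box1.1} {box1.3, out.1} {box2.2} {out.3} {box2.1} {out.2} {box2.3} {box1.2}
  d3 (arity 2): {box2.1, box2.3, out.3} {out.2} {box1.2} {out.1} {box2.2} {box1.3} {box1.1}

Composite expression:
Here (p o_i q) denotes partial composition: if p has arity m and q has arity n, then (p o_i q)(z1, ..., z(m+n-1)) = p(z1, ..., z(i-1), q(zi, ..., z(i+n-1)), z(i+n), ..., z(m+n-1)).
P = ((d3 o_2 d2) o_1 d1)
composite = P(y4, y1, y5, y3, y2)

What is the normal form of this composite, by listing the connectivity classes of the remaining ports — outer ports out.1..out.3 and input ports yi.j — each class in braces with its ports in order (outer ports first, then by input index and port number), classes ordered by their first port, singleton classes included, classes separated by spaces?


Reachability decides: close wires over d3-identified ports.
stage d1: inputs (y4, y1, y5), connectivity {out.1, y5.2} {out.2, y4.3, y5.1} {out.3, y1.3} {y1.1, y1.2, y4.1, y4.2} {y5.3}, out.j its boundary
stage d2: inputs (y3, y2), connectivity {out.1, y3.3} {out.2} {out.3} {y2.1} {y2.2} {y2.3} {y3.1} {y3.2}, out.j its boundary
stage d3: inputs (y4, y1, y5, y3, y2), connectivity {out.1} {out.2} {out.3, y3.3} {y1.1, y1.2, y4.1, y4.2} {y1.3} {y2.1} {y2.2} {y2.3} {y3.1} {y3.2} {y4.3, y5.1} {y5.2} {y5.3}, out.j its boundary

{out.1} {out.2} {out.3, y3.3} {y1.1, y1.2, y4.1, y4.2} {y1.3} {y2.1} {y2.2} {y2.3} {y3.1} {y3.2} {y4.3, y5.1} {y5.2} {y5.3}


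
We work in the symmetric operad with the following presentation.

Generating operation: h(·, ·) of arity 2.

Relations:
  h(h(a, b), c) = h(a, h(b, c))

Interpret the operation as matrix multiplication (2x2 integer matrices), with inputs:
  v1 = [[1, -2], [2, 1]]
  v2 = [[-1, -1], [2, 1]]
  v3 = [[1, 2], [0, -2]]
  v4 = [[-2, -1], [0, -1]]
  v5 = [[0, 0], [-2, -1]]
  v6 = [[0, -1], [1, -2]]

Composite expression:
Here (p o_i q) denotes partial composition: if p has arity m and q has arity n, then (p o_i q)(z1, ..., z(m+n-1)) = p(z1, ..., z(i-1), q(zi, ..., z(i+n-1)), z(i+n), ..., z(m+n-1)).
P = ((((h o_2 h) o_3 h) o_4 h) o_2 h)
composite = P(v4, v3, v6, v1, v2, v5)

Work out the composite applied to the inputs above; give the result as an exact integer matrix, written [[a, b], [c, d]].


[[0, 0], [4, 2]]

h(v3, v6) = [[2, -5], [-2, 4]]
h(v2, v5) = [[2, 1], [-2, -1]]
h(v1, h(v2, v5)) = [[6, 3], [2, 1]]
h(h(v3, v6), h(v1, h(v2, v5))) = [[2, 1], [-4, -2]]
h(v4, h(h(v3, v6), h(v1, h(v2, v5)))) = [[0, 0], [4, 2]]


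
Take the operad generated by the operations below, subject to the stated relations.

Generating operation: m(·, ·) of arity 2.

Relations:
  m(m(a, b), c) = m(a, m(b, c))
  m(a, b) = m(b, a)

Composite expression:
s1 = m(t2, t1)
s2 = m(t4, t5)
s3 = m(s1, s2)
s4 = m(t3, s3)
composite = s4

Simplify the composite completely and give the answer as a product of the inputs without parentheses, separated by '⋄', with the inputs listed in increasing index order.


t1 ⋄ t2 ⋄ t3 ⋄ t4 ⋄ t5

Reordering under m is free, so list the t-inputs canonically.
m(t2, t1) unparenthesizes to t2 ⋄ t1
m(t4, t5) unparenthesizes to t4 ⋄ t5
m(m(t2, t1), m(t4, t5)) unparenthesizes to t2 ⋄ t1 ⋄ t4 ⋄ t5
m(t3, m(m(t2, t1), m(t4, t5))) unparenthesizes to t3 ⋄ t2 ⋄ t1 ⋄ t4 ⋄ t5
putting the inputs in ascending order: t1 ⋄ t2 ⋄ t3 ⋄ t4 ⋄ t5


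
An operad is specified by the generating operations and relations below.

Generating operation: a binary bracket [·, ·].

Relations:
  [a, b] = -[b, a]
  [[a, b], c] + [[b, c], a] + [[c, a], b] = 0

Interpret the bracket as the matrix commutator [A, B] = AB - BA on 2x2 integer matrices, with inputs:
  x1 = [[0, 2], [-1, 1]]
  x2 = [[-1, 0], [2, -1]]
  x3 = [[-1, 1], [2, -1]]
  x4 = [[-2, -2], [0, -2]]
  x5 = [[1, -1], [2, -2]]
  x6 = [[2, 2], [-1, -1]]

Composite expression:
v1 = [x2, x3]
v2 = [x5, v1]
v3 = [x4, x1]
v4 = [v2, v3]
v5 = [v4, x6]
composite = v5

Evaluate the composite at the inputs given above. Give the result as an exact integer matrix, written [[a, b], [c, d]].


[[48, -112], [-128, -48]]

[x2, x3] = [[-2, 0], [0, 2]]
[x5, [x2, x3]] = [[0, -4], [-8, 0]]
[x4, x1] = [[2, -2], [0, -2]]
[[x5, [x2, x3]], [x4, x1]] = [[-16, 16], [-32, 16]]
[[[x5, [x2, x3]], [x4, x1]], x6] = [[48, -112], [-128, -48]]


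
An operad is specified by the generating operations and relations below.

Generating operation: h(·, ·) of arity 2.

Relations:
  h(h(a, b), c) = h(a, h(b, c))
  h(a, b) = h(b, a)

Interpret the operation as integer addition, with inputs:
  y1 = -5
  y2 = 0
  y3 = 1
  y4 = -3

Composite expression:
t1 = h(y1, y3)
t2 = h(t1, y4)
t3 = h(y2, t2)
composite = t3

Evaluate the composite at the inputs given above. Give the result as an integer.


h(y1, y3) = -4
h(h(y1, y3), y4) = -7
h(y2, h(h(y1, y3), y4)) = -7

-7


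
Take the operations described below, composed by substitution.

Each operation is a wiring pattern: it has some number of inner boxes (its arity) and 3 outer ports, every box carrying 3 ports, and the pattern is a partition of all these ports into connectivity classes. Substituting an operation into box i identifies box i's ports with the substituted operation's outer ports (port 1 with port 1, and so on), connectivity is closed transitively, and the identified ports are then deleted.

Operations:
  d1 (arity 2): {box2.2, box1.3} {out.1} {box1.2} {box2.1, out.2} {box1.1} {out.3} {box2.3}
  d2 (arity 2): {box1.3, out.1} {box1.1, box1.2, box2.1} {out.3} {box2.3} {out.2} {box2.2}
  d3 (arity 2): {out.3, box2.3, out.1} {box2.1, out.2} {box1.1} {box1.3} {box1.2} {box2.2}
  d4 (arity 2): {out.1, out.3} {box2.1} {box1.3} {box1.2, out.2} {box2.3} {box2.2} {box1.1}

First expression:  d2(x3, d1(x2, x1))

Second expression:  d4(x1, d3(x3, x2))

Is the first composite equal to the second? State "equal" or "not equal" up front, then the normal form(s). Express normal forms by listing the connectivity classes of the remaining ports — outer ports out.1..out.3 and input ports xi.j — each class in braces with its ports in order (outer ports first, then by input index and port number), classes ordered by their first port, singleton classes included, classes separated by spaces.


not equal; the first gives {out.1, x3.3} {out.2} {out.3} {x1.1} {x1.2, x2.3} {x1.3} {x2.1} {x2.2} {x3.1, x3.2} and the second {out.1, out.3} {out.2, x1.2} {x1.1} {x1.3} {x2.1} {x2.2} {x2.3} {x3.1} {x3.2} {x3.3}

Normal form of the first expression: {out.1, x3.3} {out.2} {out.3} {x1.1} {x1.2, x2.3} {x1.3} {x2.1} {x2.2} {x3.1, x3.2}
Normal form of the second expression: {out.1, out.3} {out.2, x1.2} {x1.1} {x1.3} {x2.1} {x2.2} {x2.3} {x3.1} {x3.2} {x3.3}
The normal forms differ: not equal.


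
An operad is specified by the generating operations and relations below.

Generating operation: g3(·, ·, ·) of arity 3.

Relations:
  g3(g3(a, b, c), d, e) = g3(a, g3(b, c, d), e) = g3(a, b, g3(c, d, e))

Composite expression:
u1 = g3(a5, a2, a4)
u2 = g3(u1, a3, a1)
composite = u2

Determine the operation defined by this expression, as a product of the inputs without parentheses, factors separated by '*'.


a5 * a2 * a4 * a3 * a1

Under associativity of g3, the answer is the a's in reading order.
g3(a5, a2, a4) spells out as a5 * a2 * a4
g3(g3(a5, a2, a4), a3, a1) spells out as a5 * a2 * a4 * a3 * a1


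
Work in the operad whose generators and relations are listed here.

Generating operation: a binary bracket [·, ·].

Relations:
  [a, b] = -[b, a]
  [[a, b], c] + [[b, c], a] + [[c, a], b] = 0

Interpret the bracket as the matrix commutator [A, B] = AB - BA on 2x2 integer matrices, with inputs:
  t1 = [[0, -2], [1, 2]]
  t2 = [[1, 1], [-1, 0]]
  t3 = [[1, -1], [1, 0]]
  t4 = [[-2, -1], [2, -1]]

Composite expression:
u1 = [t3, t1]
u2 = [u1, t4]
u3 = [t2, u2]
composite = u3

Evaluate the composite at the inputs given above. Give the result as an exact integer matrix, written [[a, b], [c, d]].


[t3, t1] = [[1, -4], [-3, -1]]
[[t3, t1], t4] = [[-11, -6], [-1, 11]]
[t2, [[t3, t1], t4]] = [[-7, 16], [23, 7]]

[[-7, 16], [23, 7]]


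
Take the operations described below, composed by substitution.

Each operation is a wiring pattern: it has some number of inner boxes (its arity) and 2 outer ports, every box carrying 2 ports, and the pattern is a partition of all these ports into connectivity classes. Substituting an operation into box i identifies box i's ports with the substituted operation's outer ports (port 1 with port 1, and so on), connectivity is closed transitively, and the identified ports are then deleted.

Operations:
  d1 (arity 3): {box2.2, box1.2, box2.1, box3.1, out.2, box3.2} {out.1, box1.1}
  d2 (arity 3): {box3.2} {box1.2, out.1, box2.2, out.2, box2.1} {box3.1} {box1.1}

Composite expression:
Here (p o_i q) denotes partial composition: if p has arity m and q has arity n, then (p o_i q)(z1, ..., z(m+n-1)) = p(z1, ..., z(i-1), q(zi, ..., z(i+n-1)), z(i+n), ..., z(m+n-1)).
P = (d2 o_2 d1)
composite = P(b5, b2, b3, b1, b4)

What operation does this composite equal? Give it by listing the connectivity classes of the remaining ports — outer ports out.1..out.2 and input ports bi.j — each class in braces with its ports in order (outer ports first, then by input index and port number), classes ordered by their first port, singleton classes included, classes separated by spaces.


Reachability decides: close wires over d2-identified ports.
composing d1 on (b2, b3, b1), with out.j its own outer ports: {out.1, b2.1} {out.2, b1.1, b1.2, b2.2, b3.1, b3.2}
composing d2 on (b5, b2, b3, b1, b4), with out.j its own outer ports: {out.1, out.2, b1.1, b1.2, b2.1, b2.2, b3.1, b3.2, b5.2} {b4.1} {b4.2} {b5.1}

{out.1, out.2, b1.1, b1.2, b2.1, b2.2, b3.1, b3.2, b5.2} {b4.1} {b4.2} {b5.1}


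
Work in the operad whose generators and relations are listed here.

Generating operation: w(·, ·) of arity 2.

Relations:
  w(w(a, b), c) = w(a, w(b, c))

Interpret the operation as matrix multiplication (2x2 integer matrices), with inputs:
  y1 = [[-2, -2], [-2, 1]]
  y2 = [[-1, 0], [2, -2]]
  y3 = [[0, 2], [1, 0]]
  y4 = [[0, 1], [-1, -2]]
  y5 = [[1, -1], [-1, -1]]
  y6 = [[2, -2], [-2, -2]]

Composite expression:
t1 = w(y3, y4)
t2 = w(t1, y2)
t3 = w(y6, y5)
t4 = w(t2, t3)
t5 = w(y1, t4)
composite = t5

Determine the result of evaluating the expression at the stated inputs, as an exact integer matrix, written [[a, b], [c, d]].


w(y3, y4) = [[-2, -4], [0, 1]]
w(w(y3, y4), y2) = [[-6, 8], [2, -2]]
w(y6, y5) = [[4, 0], [0, 4]]
w(w(w(y3, y4), y2), w(y6, y5)) = [[-24, 32], [8, -8]]
w(y1, w(w(w(y3, y4), y2), w(y6, y5))) = [[32, -48], [56, -72]]

[[32, -48], [56, -72]]


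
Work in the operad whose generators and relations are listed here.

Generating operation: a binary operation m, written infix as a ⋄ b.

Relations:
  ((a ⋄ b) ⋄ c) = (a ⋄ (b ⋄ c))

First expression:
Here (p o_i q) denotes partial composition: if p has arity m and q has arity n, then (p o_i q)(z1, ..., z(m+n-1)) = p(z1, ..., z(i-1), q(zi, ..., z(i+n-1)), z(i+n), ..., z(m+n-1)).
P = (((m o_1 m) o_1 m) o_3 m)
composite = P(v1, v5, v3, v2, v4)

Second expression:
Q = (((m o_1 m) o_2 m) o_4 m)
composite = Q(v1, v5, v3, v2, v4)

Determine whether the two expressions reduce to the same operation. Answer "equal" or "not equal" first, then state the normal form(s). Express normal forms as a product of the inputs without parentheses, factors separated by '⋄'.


The first composite normalizes to v1 ⋄ v5 ⋄ v3 ⋄ v2 ⋄ v4
The second composite normalizes to v1 ⋄ v5 ⋄ v3 ⋄ v2 ⋄ v4
Identical normal forms: equal.

equal — both sides give v1 ⋄ v5 ⋄ v3 ⋄ v2 ⋄ v4


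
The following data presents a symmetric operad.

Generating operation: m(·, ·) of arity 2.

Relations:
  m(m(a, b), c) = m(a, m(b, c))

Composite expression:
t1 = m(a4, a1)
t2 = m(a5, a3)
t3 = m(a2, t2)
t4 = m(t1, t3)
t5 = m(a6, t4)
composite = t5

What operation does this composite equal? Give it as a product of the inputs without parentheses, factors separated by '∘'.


a6 ∘ a4 ∘ a1 ∘ a2 ∘ a5 ∘ a3


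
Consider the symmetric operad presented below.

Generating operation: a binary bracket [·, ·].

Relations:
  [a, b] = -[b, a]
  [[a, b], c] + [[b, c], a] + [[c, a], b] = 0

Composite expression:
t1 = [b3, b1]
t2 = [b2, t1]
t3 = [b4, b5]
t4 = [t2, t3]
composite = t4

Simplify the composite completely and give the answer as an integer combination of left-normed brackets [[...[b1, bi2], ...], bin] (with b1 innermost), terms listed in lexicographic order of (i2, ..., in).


[[[[b1, b3], b2], b4], b5] - [[[[b1, b3], b2], b5], b4]

Left-normed coefficients sit on the b1-initial expansion words.
Composite bracket: [[b2, [b3, b1]], [b4, b5]]
The bracket unfolds into 16 signed words via [a, b] = ab - ba (2^4 = 16).
Coefficients come from the b1-initial words:
  word b1b3b2b4b5 has sign +1, contributing +[[[[b1, b3], b2], b4], b5]
  word b1b3b2b5b4 has sign -1, contributing -[[[[b1, b3], b2], b5], b4]


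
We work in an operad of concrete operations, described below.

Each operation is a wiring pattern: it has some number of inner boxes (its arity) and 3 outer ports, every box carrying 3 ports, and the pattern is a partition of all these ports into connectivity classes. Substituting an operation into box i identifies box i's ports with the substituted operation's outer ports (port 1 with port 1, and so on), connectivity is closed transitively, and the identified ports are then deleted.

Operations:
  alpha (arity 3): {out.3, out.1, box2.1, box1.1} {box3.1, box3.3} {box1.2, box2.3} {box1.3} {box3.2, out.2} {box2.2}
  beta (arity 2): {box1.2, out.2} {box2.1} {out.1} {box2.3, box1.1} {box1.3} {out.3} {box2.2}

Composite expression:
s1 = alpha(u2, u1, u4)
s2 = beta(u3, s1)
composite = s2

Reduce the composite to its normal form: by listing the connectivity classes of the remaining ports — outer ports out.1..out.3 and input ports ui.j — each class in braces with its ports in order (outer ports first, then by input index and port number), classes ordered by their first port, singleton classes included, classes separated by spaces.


Connectivity passes through glued beta-boundaries; trace each wire chain.
stage alpha: inputs (u2, u1, u4), connectivity {out.1, out.3, u1.1, u2.1} {out.2, u4.2} {u1.2} {u1.3, u2.2} {u2.3} {u4.1, u4.3}, out.j its boundary
stage beta: inputs (u3, u2, u1, u4), connectivity {out.1} {out.2, u3.2} {out.3} {u1.1, u2.1, u3.1} {u1.2} {u1.3, u2.2} {u2.3} {u3.3} {u4.1, u4.3} {u4.2}, out.j its boundary

{out.1} {out.2, u3.2} {out.3} {u1.1, u2.1, u3.1} {u1.2} {u1.3, u2.2} {u2.3} {u3.3} {u4.1, u4.3} {u4.2}


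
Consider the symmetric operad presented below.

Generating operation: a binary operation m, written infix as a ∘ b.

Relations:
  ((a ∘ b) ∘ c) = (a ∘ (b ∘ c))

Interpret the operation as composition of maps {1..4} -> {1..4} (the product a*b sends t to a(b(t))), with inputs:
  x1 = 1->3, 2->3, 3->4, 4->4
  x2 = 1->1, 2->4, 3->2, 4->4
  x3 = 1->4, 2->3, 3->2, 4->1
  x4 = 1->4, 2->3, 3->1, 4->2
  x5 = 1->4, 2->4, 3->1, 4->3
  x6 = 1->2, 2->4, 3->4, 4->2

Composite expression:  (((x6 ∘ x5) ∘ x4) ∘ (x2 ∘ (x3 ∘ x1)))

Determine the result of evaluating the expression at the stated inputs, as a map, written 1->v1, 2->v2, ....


(x6 ∘ x5) = 1->2, 2->2, 3->2, 4->4
((x6 ∘ x5) ∘ x4) = 1->4, 2->2, 3->2, 4->2
(x3 ∘ x1) = 1->2, 2->2, 3->1, 4->1
(x2 ∘ (x3 ∘ x1)) = 1->4, 2->4, 3->1, 4->1
(((x6 ∘ x5) ∘ x4) ∘ (x2 ∘ (x3 ∘ x1))) = 1->2, 2->2, 3->4, 4->4

1->2, 2->2, 3->4, 4->4


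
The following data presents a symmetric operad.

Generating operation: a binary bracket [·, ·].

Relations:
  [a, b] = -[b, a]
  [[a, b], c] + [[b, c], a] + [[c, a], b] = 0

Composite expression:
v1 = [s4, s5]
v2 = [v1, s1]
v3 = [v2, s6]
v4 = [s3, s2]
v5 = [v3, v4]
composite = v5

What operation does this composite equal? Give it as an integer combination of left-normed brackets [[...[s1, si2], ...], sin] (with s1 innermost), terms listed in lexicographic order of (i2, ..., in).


Left-normed coefficients sit on the s1-initial expansion words.
Composite bracket: [[[[s4, s5], s1], s6], [s3, s2]]
Expanding via [a, b] = ab - ba: 32 signed words (2^5 = 32).
Keep just the words that open with s1:
  s1s4s5s6s2s3 (sign +1) contributes +[[[[[s1, s4], s5], s6], s2], s3]
  s1s4s5s6s3s2 (sign -1) contributes -[[[[[s1, s4], s5], s6], s3], s2]
  s1s5s4s6s2s3 (sign -1) contributes -[[[[[s1, s5], s4], s6], s2], s3]
  s1s5s4s6s3s2 (sign +1) contributes +[[[[[s1, s5], s4], s6], s3], s2]

[[[[[s1, s4], s5], s6], s2], s3] - [[[[[s1, s4], s5], s6], s3], s2] - [[[[[s1, s5], s4], s6], s2], s3] + [[[[[s1, s5], s4], s6], s3], s2]


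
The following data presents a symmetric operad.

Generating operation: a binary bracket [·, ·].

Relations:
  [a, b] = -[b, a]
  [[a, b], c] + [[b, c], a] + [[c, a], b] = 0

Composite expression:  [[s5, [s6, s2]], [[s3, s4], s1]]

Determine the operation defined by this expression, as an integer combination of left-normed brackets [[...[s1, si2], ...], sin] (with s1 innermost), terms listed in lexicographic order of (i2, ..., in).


[[[[[s1, s3], s4], s2], s6], s5] - [[[[[s1, s3], s4], s5], s2], s6] + [[[[[s1, s3], s4], s5], s6], s2] - [[[[[s1, s3], s4], s6], s2], s5] - [[[[[s1, s4], s3], s2], s6], s5] + [[[[[s1, s4], s3], s5], s2], s6] - [[[[[s1, s4], s3], s5], s6], s2] + [[[[[s1, s4], s3], s6], s2], s5]

Expand each bracket as ab - ba; the s1-initial words give the coefficients.
Composite bracket: [[s5, [s6, s2]], [[s3, s4], s1]]
Under [a, b] = ab - ba we get 32 signed associative words (2^5 = 32).
Words beginning with s1 determine it all:
  sign of s1s3s4s2s6s5 is +1, so it contributes +[[[[[s1, s3], s4], s2], s6], s5]
  sign of s1s3s4s5s2s6 is -1, so it contributes -[[[[[s1, s3], s4], s5], s2], s6]
  sign of s1s3s4s5s6s2 is +1, so it contributes +[[[[[s1, s3], s4], s5], s6], s2]
  sign of s1s3s4s6s2s5 is -1, so it contributes -[[[[[s1, s3], s4], s6], s2], s5]
  sign of s1s4s3s2s6s5 is -1, so it contributes -[[[[[s1, s4], s3], s2], s6], s5]
  sign of s1s4s3s5s2s6 is +1, so it contributes +[[[[[s1, s4], s3], s5], s2], s6]
  sign of s1s4s3s5s6s2 is -1, so it contributes -[[[[[s1, s4], s3], s5], s6], s2]
  sign of s1s4s3s6s2s5 is +1, so it contributes +[[[[[s1, s4], s3], s6], s2], s5]


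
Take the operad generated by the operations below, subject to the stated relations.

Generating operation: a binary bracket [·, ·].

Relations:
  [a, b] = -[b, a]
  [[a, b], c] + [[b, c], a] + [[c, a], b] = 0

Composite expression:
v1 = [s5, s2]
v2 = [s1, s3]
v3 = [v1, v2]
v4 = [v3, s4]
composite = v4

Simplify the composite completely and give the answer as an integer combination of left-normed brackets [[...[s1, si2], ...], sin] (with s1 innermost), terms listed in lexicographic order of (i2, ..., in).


[[[[s1, s3], s2], s5], s4] - [[[[s1, s3], s5], s2], s4]

Left-normed coefficients sit on the s1-initial expansion words.
Composite bracket: [[[s5, s2], [s1, s3]], s4]
Under [a, b] = ab - ba we get 16 signed associative words (2^4 = 16).
Collect the words opening with s1:
  s1s3s2s5s4 (sign +1) contributes +[[[[s1, s3], s2], s5], s4]
  s1s3s5s2s4 (sign -1) contributes -[[[[s1, s3], s5], s2], s4]


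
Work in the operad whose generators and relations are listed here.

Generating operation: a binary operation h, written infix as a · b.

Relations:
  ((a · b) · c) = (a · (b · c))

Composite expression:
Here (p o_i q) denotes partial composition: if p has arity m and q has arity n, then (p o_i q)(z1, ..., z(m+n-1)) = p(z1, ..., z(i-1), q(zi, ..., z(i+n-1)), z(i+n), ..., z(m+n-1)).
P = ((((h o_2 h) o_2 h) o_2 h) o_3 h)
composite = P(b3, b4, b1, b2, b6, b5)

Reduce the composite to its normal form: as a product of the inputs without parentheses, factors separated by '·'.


b3 · b4 · b1 · b2 · b6 · b5

Under associativity of h, the answer is the b's in reading order.
(b1 · b2) reduces to b1 · b2
(b4 · (b1 · b2)) reduces to b4 · b1 · b2
((b4 · (b1 · b2)) · b6) reduces to b4 · b1 · b2 · b6
(((b4 · (b1 · b2)) · b6) · b5) reduces to b4 · b1 · b2 · b6 · b5
(b3 · (((b4 · (b1 · b2)) · b6) · b5)) reduces to b3 · b4 · b1 · b2 · b6 · b5


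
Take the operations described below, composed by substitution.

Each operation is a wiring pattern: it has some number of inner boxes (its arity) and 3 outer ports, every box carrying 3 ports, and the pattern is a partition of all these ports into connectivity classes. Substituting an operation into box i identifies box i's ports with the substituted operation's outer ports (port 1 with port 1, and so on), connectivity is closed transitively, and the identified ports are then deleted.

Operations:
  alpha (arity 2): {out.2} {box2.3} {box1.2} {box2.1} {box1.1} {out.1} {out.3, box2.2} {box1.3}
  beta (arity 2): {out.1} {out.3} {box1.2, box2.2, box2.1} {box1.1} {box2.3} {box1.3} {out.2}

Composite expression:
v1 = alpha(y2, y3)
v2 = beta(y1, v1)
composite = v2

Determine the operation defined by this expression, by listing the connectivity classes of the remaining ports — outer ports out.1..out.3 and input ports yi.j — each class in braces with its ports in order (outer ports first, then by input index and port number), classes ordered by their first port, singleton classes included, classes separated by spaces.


Reachability decides: close wires over beta-identified ports.
alpha over (y2, y3) gives {out.1} {out.2} {out.3, y3.2} {y2.1} {y2.2} {y2.3} {y3.1} {y3.3}, out.j being that stage's outer ports
beta over (y1, y2, y3) gives {out.1} {out.2} {out.3} {y1.1} {y1.2} {y1.3} {y2.1} {y2.2} {y2.3} {y3.1} {y3.2} {y3.3}, out.j being that stage's outer ports

{out.1} {out.2} {out.3} {y1.1} {y1.2} {y1.3} {y2.1} {y2.2} {y2.3} {y3.1} {y3.2} {y3.3}


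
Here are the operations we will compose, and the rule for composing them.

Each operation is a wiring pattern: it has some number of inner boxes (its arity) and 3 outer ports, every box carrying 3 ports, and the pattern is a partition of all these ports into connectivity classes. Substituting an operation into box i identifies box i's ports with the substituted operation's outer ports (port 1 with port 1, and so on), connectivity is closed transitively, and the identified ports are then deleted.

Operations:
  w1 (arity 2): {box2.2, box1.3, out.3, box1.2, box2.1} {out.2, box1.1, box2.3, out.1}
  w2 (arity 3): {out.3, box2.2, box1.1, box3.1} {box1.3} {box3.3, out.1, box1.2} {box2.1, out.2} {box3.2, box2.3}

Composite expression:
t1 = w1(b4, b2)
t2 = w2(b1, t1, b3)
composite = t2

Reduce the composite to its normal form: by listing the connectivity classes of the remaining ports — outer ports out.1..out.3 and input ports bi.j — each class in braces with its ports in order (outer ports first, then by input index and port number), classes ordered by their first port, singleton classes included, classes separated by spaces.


{out.1, b1.2, b3.3} {out.2, out.3, b1.1, b2.3, b3.1, b4.1} {b1.3} {b2.1, b2.2, b3.2, b4.2, b4.3}

Reachability decides: close wires over w2-identified ports.
w1 over (b4, b2) gives {out.1, out.2, b2.3, b4.1} {out.3, b2.1, b2.2, b4.2, b4.3}, out.j being that stage's outer ports
w2 over (b1, b4, b2, b3) gives {out.1, b1.2, b3.3} {out.2, out.3, b1.1, b2.3, b3.1, b4.1} {b1.3} {b2.1, b2.2, b3.2, b4.2, b4.3}, out.j being that stage's outer ports


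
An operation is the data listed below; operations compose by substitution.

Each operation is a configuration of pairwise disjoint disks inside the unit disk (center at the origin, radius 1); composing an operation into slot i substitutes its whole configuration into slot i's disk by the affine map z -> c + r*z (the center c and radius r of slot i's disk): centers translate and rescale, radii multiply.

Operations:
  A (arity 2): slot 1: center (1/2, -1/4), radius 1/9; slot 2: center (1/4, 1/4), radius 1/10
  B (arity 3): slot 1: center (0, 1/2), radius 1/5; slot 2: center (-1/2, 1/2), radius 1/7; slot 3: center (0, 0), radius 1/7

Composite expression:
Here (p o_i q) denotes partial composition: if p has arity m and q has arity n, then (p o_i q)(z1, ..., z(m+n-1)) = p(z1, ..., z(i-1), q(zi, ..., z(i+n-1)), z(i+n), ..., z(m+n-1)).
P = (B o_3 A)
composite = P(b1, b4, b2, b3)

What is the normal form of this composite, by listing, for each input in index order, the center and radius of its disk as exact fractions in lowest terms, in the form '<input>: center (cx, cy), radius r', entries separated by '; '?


Below B, radii multiply path by path; the b-disk centers shift.
b1: after 1 affine step, its disk has center (0, 1/2), radius 1/5
b4: after 1 affine step, its disk has center (-1/2, 1/2), radius 1/7
b2: after 2 affine steps, its disk has center (1/14, -1/28), radius 1/63
b3: after 2 affine steps, its disk has center (1/28, 1/28), radius 1/70

b1: center (0, 1/2), radius 1/5; b2: center (1/14, -1/28), radius 1/63; b3: center (1/28, 1/28), radius 1/70; b4: center (-1/2, 1/2), radius 1/7


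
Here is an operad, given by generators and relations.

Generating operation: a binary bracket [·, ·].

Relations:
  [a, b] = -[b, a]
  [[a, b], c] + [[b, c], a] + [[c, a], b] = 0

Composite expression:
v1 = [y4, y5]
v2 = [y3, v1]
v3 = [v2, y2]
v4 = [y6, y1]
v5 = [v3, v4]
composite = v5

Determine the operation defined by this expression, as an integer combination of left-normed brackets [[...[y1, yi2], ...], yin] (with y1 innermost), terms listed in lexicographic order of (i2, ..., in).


-[[[[[y1, y6], y2], y3], y4], y5] + [[[[[y1, y6], y2], y3], y5], y4] + [[[[[y1, y6], y2], y4], y5], y3] - [[[[[y1, y6], y2], y5], y4], y3] + [[[[[y1, y6], y3], y4], y5], y2] - [[[[[y1, y6], y3], y5], y4], y2] - [[[[[y1, y6], y4], y5], y3], y2] + [[[[[y1, y6], y5], y4], y3], y2]

Expand each bracket as ab - ba; the y1-initial words give the coefficients.
Composite bracket: [[[y3, [y4, y5]], y2], [y6, y1]]
Applying ab - ba throughout gives 32 signed words (2^5 = 32).
Only words starting with y1 matter:
  y1y6y2y3y4y5 (sign -1) contributes -[[[[[y1, y6], y2], y3], y4], y5]
  y1y6y2y3y5y4 (sign +1) contributes +[[[[[y1, y6], y2], y3], y5], y4]
  y1y6y2y4y5y3 (sign +1) contributes +[[[[[y1, y6], y2], y4], y5], y3]
  y1y6y2y5y4y3 (sign -1) contributes -[[[[[y1, y6], y2], y5], y4], y3]
  y1y6y3y4y5y2 (sign +1) contributes +[[[[[y1, y6], y3], y4], y5], y2]
  y1y6y3y5y4y2 (sign -1) contributes -[[[[[y1, y6], y3], y5], y4], y2]
  y1y6y4y5y3y2 (sign -1) contributes -[[[[[y1, y6], y4], y5], y3], y2]
  y1y6y5y4y3y2 (sign +1) contributes +[[[[[y1, y6], y5], y4], y3], y2]
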